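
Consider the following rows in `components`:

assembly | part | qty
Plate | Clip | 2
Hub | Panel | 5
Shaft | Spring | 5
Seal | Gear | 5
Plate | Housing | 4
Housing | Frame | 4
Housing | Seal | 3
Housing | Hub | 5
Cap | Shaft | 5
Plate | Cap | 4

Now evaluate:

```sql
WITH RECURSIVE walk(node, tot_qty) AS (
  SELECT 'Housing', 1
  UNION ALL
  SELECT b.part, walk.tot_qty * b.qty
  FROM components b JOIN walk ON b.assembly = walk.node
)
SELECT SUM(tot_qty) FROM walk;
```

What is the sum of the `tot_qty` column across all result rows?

Base: (Housing, tot_qty=1).
Iteration 1: components of {Housing} -> Frame = 1*4 = 4, Hub = 1*5 = 5, Seal = 1*3 = 3.
Iteration 2: components of {Frame,Hub,Seal} -> Gear = 3*5 = 15, Panel = 5*5 = 25.
Iteration 3: no further components; recursion stops.
SUM(tot_qty) = 1 + 5 + 4 + 3 + 25 + 15 = 53.

53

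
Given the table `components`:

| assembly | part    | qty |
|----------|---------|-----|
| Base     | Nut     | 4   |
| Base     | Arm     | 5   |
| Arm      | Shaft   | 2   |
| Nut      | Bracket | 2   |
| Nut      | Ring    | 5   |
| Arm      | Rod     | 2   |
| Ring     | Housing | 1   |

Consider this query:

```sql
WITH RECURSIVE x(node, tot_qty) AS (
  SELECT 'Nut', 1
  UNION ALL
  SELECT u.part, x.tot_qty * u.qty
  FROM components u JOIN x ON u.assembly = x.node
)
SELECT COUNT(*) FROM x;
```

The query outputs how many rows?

Base: (Nut, tot_qty=1).
Iteration 1: components of {Nut} -> Bracket = 1*2 = 2, Ring = 1*5 = 5.
Iteration 2: components of {Bracket,Ring} -> Housing = 5*1 = 5.
Iteration 3: no further components; recursion stops.
Total rows emitted: 4.

4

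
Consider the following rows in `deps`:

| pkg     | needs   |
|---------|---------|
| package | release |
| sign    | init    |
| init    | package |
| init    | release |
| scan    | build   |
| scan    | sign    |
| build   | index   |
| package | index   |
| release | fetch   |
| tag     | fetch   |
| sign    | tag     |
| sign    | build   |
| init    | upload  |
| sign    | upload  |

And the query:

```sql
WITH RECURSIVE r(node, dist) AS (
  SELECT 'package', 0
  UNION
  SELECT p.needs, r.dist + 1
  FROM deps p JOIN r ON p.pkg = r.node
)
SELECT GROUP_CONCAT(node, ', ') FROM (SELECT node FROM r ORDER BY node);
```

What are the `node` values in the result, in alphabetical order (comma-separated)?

fetch, index, package, release

Base: (package, dist=0).
Iteration 1: edges from {package} -> (index, dist=1), (release, dist=1).
Iteration 2: edges from {index,release} -> (fetch, dist=2).
Iteration 3: no outgoing edges from {fetch}; recursion stops.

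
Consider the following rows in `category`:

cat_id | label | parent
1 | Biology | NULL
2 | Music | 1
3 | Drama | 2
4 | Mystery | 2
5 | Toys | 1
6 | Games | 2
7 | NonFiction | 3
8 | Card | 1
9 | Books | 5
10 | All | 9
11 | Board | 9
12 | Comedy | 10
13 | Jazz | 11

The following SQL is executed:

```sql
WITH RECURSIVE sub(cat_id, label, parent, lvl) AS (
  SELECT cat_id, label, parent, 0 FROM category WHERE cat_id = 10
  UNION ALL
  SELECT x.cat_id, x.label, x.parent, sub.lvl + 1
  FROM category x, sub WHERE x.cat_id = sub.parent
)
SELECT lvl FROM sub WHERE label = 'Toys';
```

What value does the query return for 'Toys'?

2

Base: cat_id=10 (All), parent=9, lvl 0.
Iteration 1: join on cat_id=9 -> Books (id 9, parent=5, lvl 1).
Iteration 2: join on cat_id=5 -> Toys (id 5, parent=1, lvl 2).
Iteration 3: join on cat_id=1 -> Biology (id 1, parent=NULL, lvl 3).
Iteration 4: parent is NULL; no match; recursion stops.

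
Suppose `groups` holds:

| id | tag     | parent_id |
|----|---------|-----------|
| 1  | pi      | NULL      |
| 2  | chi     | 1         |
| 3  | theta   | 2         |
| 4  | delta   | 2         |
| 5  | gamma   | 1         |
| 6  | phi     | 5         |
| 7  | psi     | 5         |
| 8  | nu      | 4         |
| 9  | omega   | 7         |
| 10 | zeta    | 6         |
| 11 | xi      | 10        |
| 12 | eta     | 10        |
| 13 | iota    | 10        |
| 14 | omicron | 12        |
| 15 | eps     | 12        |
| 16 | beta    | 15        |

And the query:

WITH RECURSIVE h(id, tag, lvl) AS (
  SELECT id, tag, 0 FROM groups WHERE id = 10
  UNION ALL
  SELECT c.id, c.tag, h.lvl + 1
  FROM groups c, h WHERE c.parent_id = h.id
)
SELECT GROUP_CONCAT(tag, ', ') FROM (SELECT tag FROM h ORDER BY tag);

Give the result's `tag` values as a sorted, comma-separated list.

Base: id=10 (zeta) at lvl 0.
Iteration 1: rows with parent_id in {10} -> xi (id 11, lvl 1), eta (id 12, lvl 1), iota (id 13, lvl 1).
Iteration 2: rows with parent_id in {11,12,13} -> omicron (id 14, lvl 2), eps (id 15, lvl 2).
Iteration 3: rows with parent_id in {14,15} -> beta (id 16, lvl 3).
Iteration 4: no rows with parent_id in {16}; recursion stops.

beta, eps, eta, iota, omicron, xi, zeta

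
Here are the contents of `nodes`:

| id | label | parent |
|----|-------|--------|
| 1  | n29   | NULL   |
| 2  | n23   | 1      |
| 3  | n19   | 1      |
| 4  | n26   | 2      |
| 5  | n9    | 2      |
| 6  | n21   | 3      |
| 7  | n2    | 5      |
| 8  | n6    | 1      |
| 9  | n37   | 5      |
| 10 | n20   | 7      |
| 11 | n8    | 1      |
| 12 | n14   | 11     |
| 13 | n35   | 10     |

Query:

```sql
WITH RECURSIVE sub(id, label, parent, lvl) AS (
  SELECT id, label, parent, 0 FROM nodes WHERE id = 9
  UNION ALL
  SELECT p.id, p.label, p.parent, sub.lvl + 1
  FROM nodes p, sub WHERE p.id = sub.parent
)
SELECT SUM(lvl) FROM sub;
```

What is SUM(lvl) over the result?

6

Base: id=9 (n37), parent=5, lvl 0.
Iteration 1: join on id=5 -> n9 (id 5, parent=2, lvl 1).
Iteration 2: join on id=2 -> n23 (id 2, parent=1, lvl 2).
Iteration 3: join on id=1 -> n29 (id 1, parent=NULL, lvl 3).
Iteration 4: parent is NULL; no match; recursion stops.
SUM(lvl) = 0 + 1 + 2 + 3 = 6.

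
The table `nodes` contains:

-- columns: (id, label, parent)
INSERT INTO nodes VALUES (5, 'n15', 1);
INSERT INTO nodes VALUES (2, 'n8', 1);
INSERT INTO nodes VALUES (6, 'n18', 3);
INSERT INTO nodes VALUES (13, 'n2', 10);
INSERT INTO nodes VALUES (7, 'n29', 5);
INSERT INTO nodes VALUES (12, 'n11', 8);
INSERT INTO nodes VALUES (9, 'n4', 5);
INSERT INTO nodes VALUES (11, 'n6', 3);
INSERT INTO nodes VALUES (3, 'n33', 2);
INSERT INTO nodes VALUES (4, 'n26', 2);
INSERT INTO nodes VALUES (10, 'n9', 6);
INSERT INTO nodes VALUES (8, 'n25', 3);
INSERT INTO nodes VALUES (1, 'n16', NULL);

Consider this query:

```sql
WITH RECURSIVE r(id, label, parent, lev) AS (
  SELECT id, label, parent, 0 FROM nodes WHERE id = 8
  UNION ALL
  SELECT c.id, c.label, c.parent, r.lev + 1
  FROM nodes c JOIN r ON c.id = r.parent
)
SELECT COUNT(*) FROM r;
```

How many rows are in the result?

Base: id=8 (n25), parent=3, lev 0.
Iteration 1: join on id=3 -> n33 (id 3, parent=2, lev 1).
Iteration 2: join on id=2 -> n8 (id 2, parent=1, lev 2).
Iteration 3: join on id=1 -> n16 (id 1, parent=NULL, lev 3).
Iteration 4: parent is NULL; no match; recursion stops.
Total rows emitted: 4.

4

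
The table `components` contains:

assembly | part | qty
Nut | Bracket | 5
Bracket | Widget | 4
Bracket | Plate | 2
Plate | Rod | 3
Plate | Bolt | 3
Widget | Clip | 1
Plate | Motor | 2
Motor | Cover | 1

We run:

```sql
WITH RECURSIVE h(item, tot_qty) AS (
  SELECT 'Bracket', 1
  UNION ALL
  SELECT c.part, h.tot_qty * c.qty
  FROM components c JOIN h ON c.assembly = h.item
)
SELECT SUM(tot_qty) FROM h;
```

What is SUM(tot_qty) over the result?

Base: (Bracket, tot_qty=1).
Iteration 1: components of {Bracket} -> Plate = 1*2 = 2, Widget = 1*4 = 4.
Iteration 2: components of {Plate,Widget} -> Bolt = 2*3 = 6, Clip = 4*1 = 4, Motor = 2*2 = 4, Rod = 2*3 = 6.
Iteration 3: components of {Bolt,Clip,Motor,Rod} -> Cover = 4*1 = 4.
Iteration 4: no further components; recursion stops.
SUM(tot_qty) = 1 + 4 + 2 + 4 + 6 + 6 + 4 + 4 = 31.

31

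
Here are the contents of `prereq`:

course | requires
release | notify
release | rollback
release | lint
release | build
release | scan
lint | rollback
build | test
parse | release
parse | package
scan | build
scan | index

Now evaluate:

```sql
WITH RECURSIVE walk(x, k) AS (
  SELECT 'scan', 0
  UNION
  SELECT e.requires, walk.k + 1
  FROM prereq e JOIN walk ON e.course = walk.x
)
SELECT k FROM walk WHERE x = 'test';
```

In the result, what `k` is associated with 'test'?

2

Base: (scan, k=0).
Iteration 1: edges from {scan} -> (build, k=1), (index, k=1).
Iteration 2: edges from {build,index} -> (test, k=2).
Iteration 3: no outgoing edges from {test}; recursion stops.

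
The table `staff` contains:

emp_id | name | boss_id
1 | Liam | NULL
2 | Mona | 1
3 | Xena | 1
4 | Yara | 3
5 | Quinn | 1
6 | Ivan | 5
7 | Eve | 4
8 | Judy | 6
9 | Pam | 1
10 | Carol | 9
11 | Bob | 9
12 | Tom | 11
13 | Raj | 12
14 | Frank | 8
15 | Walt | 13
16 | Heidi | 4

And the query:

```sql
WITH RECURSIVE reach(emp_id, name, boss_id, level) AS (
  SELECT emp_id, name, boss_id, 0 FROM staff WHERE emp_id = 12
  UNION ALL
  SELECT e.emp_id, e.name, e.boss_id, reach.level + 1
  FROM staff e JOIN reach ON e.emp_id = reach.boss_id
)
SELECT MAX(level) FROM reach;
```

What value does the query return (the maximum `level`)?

3

Base: emp_id=12 (Tom), boss_id=11, level 0.
Iteration 1: join on emp_id=11 -> Bob (id 11, boss_id=9, level 1).
Iteration 2: join on emp_id=9 -> Pam (id 9, boss_id=1, level 2).
Iteration 3: join on emp_id=1 -> Liam (id 1, boss_id=NULL, level 3).
Iteration 4: boss_id is NULL; no match; recursion stops.
level values: 0, 1, 2, 3; the maximum is 3.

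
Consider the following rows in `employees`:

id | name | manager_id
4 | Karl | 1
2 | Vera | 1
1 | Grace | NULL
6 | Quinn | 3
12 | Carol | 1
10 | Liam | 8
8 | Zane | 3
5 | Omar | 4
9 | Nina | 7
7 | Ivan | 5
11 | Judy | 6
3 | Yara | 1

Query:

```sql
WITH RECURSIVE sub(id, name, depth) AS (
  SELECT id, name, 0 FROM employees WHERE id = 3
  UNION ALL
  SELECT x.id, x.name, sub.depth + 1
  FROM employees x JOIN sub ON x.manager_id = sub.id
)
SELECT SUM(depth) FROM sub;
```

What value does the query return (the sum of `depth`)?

Base: id=3 (Yara) at depth 0.
Iteration 1: rows with manager_id in {3} -> Quinn (id 6, depth 1), Zane (id 8, depth 1).
Iteration 2: rows with manager_id in {6,8} -> Liam (id 10, depth 2), Judy (id 11, depth 2).
Iteration 3: no rows with manager_id in {10,11}; recursion stops.
SUM(depth) = 0 + 1 + 1 + 2 + 2 = 6.

6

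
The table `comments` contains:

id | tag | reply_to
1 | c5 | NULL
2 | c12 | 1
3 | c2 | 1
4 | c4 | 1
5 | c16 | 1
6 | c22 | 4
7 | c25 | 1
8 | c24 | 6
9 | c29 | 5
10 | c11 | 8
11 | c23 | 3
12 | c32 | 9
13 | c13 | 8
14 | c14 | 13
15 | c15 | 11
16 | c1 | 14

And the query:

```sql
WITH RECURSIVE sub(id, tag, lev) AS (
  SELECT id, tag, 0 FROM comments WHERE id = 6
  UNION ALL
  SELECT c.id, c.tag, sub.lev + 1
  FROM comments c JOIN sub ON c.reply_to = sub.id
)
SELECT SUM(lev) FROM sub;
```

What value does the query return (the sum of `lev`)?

12

Base: id=6 (c22) at lev 0.
Iteration 1: rows with reply_to in {6} -> c24 (id 8, lev 1).
Iteration 2: rows with reply_to in {8} -> c11 (id 10, lev 2), c13 (id 13, lev 2).
Iteration 3: rows with reply_to in {10,13} -> c14 (id 14, lev 3).
Iteration 4: rows with reply_to in {14} -> c1 (id 16, lev 4).
Iteration 5: no rows with reply_to in {16}; recursion stops.
SUM(lev) = 0 + 1 + 2 + 2 + 3 + 4 = 12.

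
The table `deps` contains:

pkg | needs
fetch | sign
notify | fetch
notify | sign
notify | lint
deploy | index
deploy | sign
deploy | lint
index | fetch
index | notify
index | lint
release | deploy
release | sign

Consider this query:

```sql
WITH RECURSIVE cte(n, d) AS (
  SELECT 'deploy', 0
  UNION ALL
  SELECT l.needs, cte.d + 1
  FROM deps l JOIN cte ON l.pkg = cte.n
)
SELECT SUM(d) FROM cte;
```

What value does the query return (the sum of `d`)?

Base: (deploy, d=0).
Iteration 1: edges from {deploy} -> (index, d=1), (lint, d=1), (sign, d=1).
Iteration 2: edges from {index,lint,sign} -> (fetch, d=2), (lint, d=2), (notify, d=2).
Iteration 3: edges from {fetch,lint,notify} -> (fetch, d=3), (lint, d=3), (sign, d=3) x2. [UNION ALL keeps all 4 new rows, including repeats]
Iteration 4: edges from {fetch,lint,sign} -> (sign, d=4).
Iteration 5: no outgoing edges from {sign}; recursion stops.
SUM(d) = 0 + 1 + 1 + 1 + 2 + 2 + 2 + 3 + 3 + 3 + 3 + 4 = 25.

25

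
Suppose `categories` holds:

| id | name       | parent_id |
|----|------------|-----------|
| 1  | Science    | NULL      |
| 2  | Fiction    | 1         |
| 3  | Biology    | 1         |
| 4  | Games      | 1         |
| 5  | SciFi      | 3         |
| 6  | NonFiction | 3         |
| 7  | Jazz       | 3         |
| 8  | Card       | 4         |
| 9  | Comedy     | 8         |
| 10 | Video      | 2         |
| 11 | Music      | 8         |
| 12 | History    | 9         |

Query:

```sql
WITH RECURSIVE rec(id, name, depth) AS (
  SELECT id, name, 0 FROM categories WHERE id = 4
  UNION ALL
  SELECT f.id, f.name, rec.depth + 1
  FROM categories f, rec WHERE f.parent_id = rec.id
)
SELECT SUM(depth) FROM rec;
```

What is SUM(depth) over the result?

8

Base: id=4 (Games) at depth 0.
Iteration 1: rows with parent_id in {4} -> Card (id 8, depth 1).
Iteration 2: rows with parent_id in {8} -> Comedy (id 9, depth 2), Music (id 11, depth 2).
Iteration 3: rows with parent_id in {9,11} -> History (id 12, depth 3).
Iteration 4: no rows with parent_id in {12}; recursion stops.
SUM(depth) = 0 + 1 + 2 + 2 + 3 = 8.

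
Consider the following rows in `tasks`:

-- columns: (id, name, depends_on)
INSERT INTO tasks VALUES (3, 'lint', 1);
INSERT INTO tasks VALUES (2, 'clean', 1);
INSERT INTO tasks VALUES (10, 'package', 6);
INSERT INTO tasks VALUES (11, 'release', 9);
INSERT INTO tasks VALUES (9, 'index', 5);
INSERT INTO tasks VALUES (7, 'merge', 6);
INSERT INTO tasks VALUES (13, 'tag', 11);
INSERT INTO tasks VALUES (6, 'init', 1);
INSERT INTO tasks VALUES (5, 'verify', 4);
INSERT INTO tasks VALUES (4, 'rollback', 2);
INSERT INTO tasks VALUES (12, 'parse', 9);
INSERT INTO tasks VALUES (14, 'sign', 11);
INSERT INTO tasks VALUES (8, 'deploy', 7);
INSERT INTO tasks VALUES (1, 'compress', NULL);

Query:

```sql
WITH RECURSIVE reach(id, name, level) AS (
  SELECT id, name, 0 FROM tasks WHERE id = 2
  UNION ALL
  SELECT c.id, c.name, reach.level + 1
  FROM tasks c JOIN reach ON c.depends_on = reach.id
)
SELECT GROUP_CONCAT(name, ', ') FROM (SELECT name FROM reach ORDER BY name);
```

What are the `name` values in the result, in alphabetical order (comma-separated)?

Base: id=2 (clean) at level 0.
Iteration 1: rows with depends_on in {2} -> rollback (id 4, level 1).
Iteration 2: rows with depends_on in {4} -> verify (id 5, level 2).
Iteration 3: rows with depends_on in {5} -> index (id 9, level 3).
Iteration 4: rows with depends_on in {9} -> release (id 11, level 4), parse (id 12, level 4).
Iteration 5: rows with depends_on in {11,12} -> tag (id 13, level 5), sign (id 14, level 5).
Iteration 6: no rows with depends_on in {13,14}; recursion stops.

clean, index, parse, release, rollback, sign, tag, verify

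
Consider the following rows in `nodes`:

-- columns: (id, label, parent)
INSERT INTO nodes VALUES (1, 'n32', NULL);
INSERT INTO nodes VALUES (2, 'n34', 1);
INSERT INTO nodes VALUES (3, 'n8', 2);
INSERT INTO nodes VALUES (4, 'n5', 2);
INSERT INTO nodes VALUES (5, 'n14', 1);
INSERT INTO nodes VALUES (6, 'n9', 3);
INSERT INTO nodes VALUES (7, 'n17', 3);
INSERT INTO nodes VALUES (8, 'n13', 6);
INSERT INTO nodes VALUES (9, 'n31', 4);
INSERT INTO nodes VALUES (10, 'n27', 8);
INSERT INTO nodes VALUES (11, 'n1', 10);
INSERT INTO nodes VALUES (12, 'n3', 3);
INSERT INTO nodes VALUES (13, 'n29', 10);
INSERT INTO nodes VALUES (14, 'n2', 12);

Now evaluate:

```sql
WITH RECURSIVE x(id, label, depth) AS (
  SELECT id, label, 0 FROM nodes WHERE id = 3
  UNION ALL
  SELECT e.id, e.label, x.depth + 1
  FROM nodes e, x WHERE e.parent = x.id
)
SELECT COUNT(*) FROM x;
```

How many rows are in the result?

Base: id=3 (n8) at depth 0.
Iteration 1: rows with parent in {3} -> n9 (id 6, depth 1), n17 (id 7, depth 1), n3 (id 12, depth 1).
Iteration 2: rows with parent in {6,7,12} -> n13 (id 8, depth 2), n2 (id 14, depth 2).
Iteration 3: rows with parent in {8,14} -> n27 (id 10, depth 3).
Iteration 4: rows with parent in {10} -> n1 (id 11, depth 4), n29 (id 13, depth 4).
Iteration 5: no rows with parent in {11,13}; recursion stops.
Total rows emitted: 9.

9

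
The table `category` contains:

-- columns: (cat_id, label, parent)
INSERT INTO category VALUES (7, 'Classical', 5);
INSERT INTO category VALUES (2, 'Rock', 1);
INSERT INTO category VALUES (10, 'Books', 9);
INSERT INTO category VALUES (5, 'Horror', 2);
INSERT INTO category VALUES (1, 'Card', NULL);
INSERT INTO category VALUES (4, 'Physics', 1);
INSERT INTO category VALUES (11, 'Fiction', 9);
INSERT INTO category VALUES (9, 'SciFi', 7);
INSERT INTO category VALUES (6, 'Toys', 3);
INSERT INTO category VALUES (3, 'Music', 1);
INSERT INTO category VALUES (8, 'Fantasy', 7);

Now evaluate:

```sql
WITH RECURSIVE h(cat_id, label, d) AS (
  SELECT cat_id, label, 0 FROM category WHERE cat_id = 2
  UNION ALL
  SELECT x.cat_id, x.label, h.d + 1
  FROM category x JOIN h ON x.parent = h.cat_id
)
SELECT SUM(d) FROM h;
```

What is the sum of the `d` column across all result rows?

17

Base: cat_id=2 (Rock) at d 0.
Iteration 1: rows with parent in {2} -> Horror (id 5, d 1).
Iteration 2: rows with parent in {5} -> Classical (id 7, d 2).
Iteration 3: rows with parent in {7} -> Fantasy (id 8, d 3), SciFi (id 9, d 3).
Iteration 4: rows with parent in {8,9} -> Books (id 10, d 4), Fiction (id 11, d 4).
Iteration 5: no rows with parent in {10,11}; recursion stops.
SUM(d) = 0 + 1 + 2 + 3 + 3 + 4 + 4 = 17.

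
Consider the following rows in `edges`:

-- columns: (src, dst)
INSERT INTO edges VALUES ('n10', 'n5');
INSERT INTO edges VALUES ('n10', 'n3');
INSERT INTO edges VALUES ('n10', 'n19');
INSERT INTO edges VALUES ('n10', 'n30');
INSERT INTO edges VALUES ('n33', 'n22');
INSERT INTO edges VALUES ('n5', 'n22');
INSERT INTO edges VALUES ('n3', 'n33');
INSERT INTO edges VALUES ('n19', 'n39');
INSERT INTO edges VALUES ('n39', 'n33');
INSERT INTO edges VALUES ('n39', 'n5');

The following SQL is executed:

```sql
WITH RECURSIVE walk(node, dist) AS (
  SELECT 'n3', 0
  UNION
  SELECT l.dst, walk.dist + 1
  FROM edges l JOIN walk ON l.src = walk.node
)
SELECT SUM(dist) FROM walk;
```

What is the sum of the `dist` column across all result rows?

Base: (n3, dist=0).
Iteration 1: edges from {n3} -> (n33, dist=1).
Iteration 2: edges from {n33} -> (n22, dist=2).
Iteration 3: no outgoing edges from {n22}; recursion stops.
SUM(dist) = 0 + 1 + 2 = 3.

3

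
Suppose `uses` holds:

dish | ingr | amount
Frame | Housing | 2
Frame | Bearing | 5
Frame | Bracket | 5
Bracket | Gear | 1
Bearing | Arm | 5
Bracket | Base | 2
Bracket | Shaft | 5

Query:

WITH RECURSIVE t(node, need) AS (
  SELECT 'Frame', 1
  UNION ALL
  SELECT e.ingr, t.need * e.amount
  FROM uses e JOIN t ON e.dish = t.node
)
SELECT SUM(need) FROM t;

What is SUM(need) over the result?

Base: (Frame, need=1).
Iteration 1: components of {Frame} -> Bearing = 1*5 = 5, Bracket = 1*5 = 5, Housing = 1*2 = 2.
Iteration 2: components of {Bearing,Bracket,Housing} -> Arm = 5*5 = 25, Base = 5*2 = 10, Gear = 5*1 = 5, Shaft = 5*5 = 25.
Iteration 3: no further components; recursion stops.
SUM(need) = 1 + 2 + 5 + 5 + 25 + 5 + 10 + 25 = 78.

78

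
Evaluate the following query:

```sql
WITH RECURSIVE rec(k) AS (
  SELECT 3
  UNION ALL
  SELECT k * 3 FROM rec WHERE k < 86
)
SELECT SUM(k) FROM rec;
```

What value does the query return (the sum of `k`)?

Base: k=3.
Iteration 1: 3 < 86 holds -> k = 3 * 3 = 9.
Iteration 2: 9 < 86 holds -> k = 9 * 3 = 27.
Iteration 3: 27 < 86 holds -> k = 27 * 3 = 81.
Iteration 4: 81 < 86 holds -> k = 81 * 3 = 243.
Iteration 5: 243 < 86 fails; recursion stops.
SUM(k) = 3 + 9 + 27 + 81 + 243 = 363.

363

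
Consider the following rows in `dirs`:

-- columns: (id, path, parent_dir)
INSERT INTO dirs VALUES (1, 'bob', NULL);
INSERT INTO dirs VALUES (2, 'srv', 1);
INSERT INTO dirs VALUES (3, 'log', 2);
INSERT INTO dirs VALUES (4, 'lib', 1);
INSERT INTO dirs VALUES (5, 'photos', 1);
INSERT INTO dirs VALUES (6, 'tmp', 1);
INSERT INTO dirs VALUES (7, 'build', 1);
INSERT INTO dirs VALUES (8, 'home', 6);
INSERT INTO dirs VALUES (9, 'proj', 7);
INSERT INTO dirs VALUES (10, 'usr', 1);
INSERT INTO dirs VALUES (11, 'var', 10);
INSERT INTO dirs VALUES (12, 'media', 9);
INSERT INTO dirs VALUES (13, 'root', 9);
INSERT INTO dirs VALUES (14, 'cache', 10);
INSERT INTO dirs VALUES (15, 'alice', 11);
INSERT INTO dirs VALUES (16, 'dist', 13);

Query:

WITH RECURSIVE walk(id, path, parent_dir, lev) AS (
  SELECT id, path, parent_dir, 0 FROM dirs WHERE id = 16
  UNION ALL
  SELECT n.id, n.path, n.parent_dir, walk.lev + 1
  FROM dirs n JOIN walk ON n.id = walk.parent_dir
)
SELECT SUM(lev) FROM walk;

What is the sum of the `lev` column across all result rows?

10

Base: id=16 (dist), parent_dir=13, lev 0.
Iteration 1: join on id=13 -> root (id 13, parent_dir=9, lev 1).
Iteration 2: join on id=9 -> proj (id 9, parent_dir=7, lev 2).
Iteration 3: join on id=7 -> build (id 7, parent_dir=1, lev 3).
Iteration 4: join on id=1 -> bob (id 1, parent_dir=NULL, lev 4).
Iteration 5: parent_dir is NULL; no match; recursion stops.
SUM(lev) = 0 + 1 + 2 + 3 + 4 = 10.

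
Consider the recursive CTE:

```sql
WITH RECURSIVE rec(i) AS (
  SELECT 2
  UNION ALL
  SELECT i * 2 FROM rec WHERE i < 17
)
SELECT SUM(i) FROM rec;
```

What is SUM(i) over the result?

Base: i=2.
Iteration 1: 2 < 17 holds -> i = 2 * 2 = 4.
Iteration 2: 4 < 17 holds -> i = 4 * 2 = 8.
Iteration 3: 8 < 17 holds -> i = 8 * 2 = 16.
Iteration 4: 16 < 17 holds -> i = 16 * 2 = 32.
Iteration 5: 32 < 17 fails; recursion stops.
SUM(i) = 2 + 4 + 8 + 16 + 32 = 62.

62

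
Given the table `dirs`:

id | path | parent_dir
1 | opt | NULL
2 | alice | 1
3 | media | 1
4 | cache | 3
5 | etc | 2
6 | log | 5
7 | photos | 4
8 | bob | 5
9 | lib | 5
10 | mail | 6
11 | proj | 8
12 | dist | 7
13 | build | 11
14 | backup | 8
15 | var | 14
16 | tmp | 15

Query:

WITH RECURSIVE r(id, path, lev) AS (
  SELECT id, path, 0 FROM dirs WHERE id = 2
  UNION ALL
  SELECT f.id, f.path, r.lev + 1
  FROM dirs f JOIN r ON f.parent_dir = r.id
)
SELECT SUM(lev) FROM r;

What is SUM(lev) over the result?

29

Base: id=2 (alice) at lev 0.
Iteration 1: rows with parent_dir in {2} -> etc (id 5, lev 1).
Iteration 2: rows with parent_dir in {5} -> log (id 6, lev 2), bob (id 8, lev 2), lib (id 9, lev 2).
Iteration 3: rows with parent_dir in {6,8,9} -> mail (id 10, lev 3), proj (id 11, lev 3), backup (id 14, lev 3).
Iteration 4: rows with parent_dir in {10,11,14} -> build (id 13, lev 4), var (id 15, lev 4).
Iteration 5: rows with parent_dir in {13,15} -> tmp (id 16, lev 5).
Iteration 6: no rows with parent_dir in {16}; recursion stops.
SUM(lev) = 0 + 1 + 2 + 2 + 2 + 3 + 3 + 3 + 4 + 4 + 5 = 29.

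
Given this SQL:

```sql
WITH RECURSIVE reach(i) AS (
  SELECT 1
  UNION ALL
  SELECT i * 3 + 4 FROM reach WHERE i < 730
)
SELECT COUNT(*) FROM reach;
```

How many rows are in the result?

Base: i=1.
Iteration 1: 1 < 730 holds -> i = 1 * 3 + 4 = 7.
Iteration 2: 7 < 730 holds -> i = 7 * 3 + 4 = 25.
Iteration 3: 25 < 730 holds -> i = 25 * 3 + 4 = 79.
Iteration 4: 79 < 730 holds -> i = 79 * 3 + 4 = 241.
Iteration 5: 241 < 730 holds -> i = 241 * 3 + 4 = 727.
Iteration 6: 727 < 730 holds -> i = 727 * 3 + 4 = 2185.
Iteration 7: 2185 < 730 fails; recursion stops.
Total rows emitted: 7.

7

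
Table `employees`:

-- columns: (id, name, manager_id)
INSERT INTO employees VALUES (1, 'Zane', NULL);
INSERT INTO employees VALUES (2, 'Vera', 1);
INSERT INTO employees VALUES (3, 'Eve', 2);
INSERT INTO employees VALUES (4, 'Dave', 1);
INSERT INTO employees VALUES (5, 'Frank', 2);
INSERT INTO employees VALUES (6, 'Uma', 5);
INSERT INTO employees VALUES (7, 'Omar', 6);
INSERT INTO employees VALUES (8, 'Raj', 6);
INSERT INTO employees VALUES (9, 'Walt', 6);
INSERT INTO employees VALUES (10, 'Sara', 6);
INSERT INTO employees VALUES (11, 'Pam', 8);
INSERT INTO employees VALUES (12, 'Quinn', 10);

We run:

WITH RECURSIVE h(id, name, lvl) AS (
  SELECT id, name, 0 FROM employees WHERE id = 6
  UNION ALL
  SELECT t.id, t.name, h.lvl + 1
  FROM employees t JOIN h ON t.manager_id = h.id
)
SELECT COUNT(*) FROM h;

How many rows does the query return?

Base: id=6 (Uma) at lvl 0.
Iteration 1: rows with manager_id in {6} -> Omar (id 7, lvl 1), Raj (id 8, lvl 1), Walt (id 9, lvl 1), Sara (id 10, lvl 1).
Iteration 2: rows with manager_id in {7,8,9,10} -> Pam (id 11, lvl 2), Quinn (id 12, lvl 2).
Iteration 3: no rows with manager_id in {11,12}; recursion stops.
Total rows emitted: 7.

7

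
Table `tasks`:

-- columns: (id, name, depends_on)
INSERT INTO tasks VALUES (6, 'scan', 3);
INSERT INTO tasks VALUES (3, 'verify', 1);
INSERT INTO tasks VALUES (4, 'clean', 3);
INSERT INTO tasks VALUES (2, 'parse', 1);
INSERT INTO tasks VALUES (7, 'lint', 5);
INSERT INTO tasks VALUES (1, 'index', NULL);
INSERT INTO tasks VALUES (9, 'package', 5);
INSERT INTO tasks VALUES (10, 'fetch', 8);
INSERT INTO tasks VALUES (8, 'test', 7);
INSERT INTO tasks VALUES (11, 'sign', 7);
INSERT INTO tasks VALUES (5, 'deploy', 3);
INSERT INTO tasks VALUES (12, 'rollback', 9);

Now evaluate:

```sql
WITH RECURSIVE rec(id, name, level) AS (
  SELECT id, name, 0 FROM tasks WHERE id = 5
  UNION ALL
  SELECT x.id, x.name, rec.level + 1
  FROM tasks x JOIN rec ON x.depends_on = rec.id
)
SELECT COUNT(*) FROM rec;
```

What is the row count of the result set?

7

Base: id=5 (deploy) at level 0.
Iteration 1: rows with depends_on in {5} -> lint (id 7, level 1), package (id 9, level 1).
Iteration 2: rows with depends_on in {7,9} -> test (id 8, level 2), sign (id 11, level 2), rollback (id 12, level 2).
Iteration 3: rows with depends_on in {8,11,12} -> fetch (id 10, level 3).
Iteration 4: no rows with depends_on in {10}; recursion stops.
Total rows emitted: 7.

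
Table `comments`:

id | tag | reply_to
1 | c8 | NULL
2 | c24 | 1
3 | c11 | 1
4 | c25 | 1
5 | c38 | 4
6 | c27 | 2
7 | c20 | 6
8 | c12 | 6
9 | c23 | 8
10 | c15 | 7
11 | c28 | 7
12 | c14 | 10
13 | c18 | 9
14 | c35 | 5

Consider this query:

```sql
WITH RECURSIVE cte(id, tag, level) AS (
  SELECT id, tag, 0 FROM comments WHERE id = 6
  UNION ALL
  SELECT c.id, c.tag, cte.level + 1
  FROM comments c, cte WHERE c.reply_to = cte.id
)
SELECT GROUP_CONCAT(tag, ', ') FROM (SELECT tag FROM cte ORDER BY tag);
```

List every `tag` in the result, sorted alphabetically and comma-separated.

Base: id=6 (c27) at level 0.
Iteration 1: rows with reply_to in {6} -> c20 (id 7, level 1), c12 (id 8, level 1).
Iteration 2: rows with reply_to in {7,8} -> c23 (id 9, level 2), c15 (id 10, level 2), c28 (id 11, level 2).
Iteration 3: rows with reply_to in {9,10,11} -> c14 (id 12, level 3), c18 (id 13, level 3).
Iteration 4: no rows with reply_to in {12,13}; recursion stops.

c12, c14, c15, c18, c20, c23, c27, c28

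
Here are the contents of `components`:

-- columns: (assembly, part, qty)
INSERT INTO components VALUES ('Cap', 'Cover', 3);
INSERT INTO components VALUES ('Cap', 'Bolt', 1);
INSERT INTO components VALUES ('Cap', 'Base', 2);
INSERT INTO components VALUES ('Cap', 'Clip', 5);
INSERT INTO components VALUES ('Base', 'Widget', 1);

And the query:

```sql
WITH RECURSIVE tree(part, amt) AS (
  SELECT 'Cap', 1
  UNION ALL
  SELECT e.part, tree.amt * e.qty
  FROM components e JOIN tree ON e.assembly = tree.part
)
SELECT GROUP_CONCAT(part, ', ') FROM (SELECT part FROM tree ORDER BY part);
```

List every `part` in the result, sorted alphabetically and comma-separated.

Base: (Cap, amt=1).
Iteration 1: components of {Cap} -> Base = 1*2 = 2, Bolt = 1*1 = 1, Clip = 1*5 = 5, Cover = 1*3 = 3.
Iteration 2: components of {Base,Bolt,Clip,Cover} -> Widget = 2*1 = 2.
Iteration 3: no further components; recursion stops.

Base, Bolt, Cap, Clip, Cover, Widget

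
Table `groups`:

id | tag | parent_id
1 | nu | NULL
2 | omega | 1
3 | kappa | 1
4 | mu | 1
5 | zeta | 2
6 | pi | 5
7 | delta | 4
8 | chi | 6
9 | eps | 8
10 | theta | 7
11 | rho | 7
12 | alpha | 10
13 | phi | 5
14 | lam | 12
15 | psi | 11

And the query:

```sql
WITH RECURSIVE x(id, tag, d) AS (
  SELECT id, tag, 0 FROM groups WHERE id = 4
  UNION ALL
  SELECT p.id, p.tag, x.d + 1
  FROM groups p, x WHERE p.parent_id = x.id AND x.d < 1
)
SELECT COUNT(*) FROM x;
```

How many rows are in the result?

Base: id=4 (mu) at d 0.
Iteration 1: rows with parent_id in {4} -> delta (id 7, d 1).
Iteration 2: d < 1 fails for all current rows; recursion stops.
Total rows emitted: 2.

2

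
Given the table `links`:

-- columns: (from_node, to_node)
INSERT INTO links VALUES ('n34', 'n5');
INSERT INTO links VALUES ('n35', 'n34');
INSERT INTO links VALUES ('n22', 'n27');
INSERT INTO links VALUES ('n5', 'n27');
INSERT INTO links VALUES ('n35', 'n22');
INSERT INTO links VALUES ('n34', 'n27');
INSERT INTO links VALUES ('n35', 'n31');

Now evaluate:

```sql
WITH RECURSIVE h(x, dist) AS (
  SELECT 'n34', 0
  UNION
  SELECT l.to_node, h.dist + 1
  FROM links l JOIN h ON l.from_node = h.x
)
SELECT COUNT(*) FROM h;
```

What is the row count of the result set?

4

Base: (n34, dist=0).
Iteration 1: edges from {n34} -> (n27, dist=1), (n5, dist=1).
Iteration 2: edges from {n27,n5} -> (n27, dist=2).
Iteration 3: no outgoing edges from {n27}; recursion stops.
Total rows emitted: 4.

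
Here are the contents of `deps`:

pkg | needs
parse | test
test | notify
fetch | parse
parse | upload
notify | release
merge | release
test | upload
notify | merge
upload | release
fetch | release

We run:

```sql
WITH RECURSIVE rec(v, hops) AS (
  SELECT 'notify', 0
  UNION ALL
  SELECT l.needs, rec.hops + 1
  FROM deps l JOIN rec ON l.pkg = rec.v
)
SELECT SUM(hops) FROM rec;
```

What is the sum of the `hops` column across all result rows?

Base: (notify, hops=0).
Iteration 1: edges from {notify} -> (merge, hops=1), (release, hops=1).
Iteration 2: edges from {merge,release} -> (release, hops=2).
Iteration 3: no outgoing edges from {release}; recursion stops.
SUM(hops) = 0 + 1 + 1 + 2 = 4.

4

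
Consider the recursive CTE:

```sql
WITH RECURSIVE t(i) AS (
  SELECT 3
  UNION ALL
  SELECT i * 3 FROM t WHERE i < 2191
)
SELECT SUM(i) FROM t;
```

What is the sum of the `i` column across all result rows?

9840

Base: i=3.
Iteration 1: 3 < 2191 holds -> i = 3 * 3 = 9.
Iteration 2: 9 < 2191 holds -> i = 9 * 3 = 27.
Iteration 3: 27 < 2191 holds -> i = 27 * 3 = 81.
Iteration 4: 81 < 2191 holds -> i = 81 * 3 = 243.
Iteration 5: 243 < 2191 holds -> i = 243 * 3 = 729.
Iteration 6: 729 < 2191 holds -> i = 729 * 3 = 2187.
Iteration 7: 2187 < 2191 holds -> i = 2187 * 3 = 6561.
Iteration 8: 6561 < 2191 fails; recursion stops.
SUM(i) = 3 + 9 + 27 + 81 + 243 + 729 + 2187 + 6561 = 9840.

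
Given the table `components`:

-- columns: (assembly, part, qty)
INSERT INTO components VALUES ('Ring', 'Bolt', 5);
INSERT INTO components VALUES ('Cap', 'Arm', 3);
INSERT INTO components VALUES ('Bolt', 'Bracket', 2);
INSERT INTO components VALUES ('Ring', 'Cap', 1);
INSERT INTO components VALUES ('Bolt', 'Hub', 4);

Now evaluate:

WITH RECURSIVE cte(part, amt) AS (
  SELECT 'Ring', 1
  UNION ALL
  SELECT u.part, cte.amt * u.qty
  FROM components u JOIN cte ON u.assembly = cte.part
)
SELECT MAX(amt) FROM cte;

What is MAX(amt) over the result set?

Base: (Ring, amt=1).
Iteration 1: components of {Ring} -> Bolt = 1*5 = 5, Cap = 1*1 = 1.
Iteration 2: components of {Bolt,Cap} -> Arm = 1*3 = 3, Bracket = 5*2 = 10, Hub = 5*4 = 20.
Iteration 3: no further components; recursion stops.
amt values: 1, 1, 5, 3, 20, 10; the maximum is 20.

20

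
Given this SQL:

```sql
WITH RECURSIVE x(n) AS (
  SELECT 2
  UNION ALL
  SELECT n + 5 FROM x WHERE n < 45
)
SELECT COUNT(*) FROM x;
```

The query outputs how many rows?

Base: n=2.
Iteration 1: 2 < 45 holds -> n = 2 + 5 = 7.
Iteration 2: 7 < 45 holds -> n = 7 + 5 = 12.
Iteration 3: 12 < 45 holds -> n = 12 + 5 = 17.
Iteration 4: 17 < 45 holds -> n = 17 + 5 = 22.
Iteration 5: 22 < 45 holds -> n = 22 + 5 = 27.
Iteration 6: 27 < 45 holds -> n = 27 + 5 = 32.
Iteration 7: 32 < 45 holds -> n = 32 + 5 = 37.
Iteration 8: 37 < 45 holds -> n = 37 + 5 = 42.
Iteration 9: 42 < 45 holds -> n = 42 + 5 = 47.
Iteration 10: 47 < 45 fails; recursion stops.
Total rows emitted: 10.

10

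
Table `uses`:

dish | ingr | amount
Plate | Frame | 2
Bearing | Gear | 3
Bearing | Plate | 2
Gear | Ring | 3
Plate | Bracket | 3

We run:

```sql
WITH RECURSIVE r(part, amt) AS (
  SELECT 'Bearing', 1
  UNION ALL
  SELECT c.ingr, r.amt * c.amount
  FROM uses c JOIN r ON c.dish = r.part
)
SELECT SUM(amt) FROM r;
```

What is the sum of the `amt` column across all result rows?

Base: (Bearing, amt=1).
Iteration 1: components of {Bearing} -> Gear = 1*3 = 3, Plate = 1*2 = 2.
Iteration 2: components of {Gear,Plate} -> Bracket = 2*3 = 6, Frame = 2*2 = 4, Ring = 3*3 = 9.
Iteration 3: no further components; recursion stops.
SUM(amt) = 1 + 2 + 3 + 4 + 6 + 9 = 25.

25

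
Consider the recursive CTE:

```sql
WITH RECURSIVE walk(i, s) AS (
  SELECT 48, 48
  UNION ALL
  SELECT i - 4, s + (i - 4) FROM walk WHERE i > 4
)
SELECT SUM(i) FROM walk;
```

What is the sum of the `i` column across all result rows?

Base: i=48, s=48.
Iteration 1: 48 > 4 holds -> i = 48 - 4 = 44, s = 48 + 44 = 92.
Iteration 2: 44 > 4 holds -> i = 44 - 4 = 40, s = 92 + 40 = 132.
Iteration 3: 40 > 4 holds -> i = 40 - 4 = 36, s = 132 + 36 = 168.
Iteration 4: 36 > 4 holds -> i = 36 - 4 = 32, s = 168 + 32 = 200.
Iteration 5: 32 > 4 holds -> i = 32 - 4 = 28, s = 200 + 28 = 228.
Iteration 6: 28 > 4 holds -> i = 28 - 4 = 24, s = 228 + 24 = 252.
Iteration 7: 24 > 4 holds -> i = 24 - 4 = 20, s = 252 + 20 = 272.
Iteration 8: 20 > 4 holds -> i = 20 - 4 = 16, s = 272 + 16 = 288.
Iteration 9: 16 > 4 holds -> i = 16 - 4 = 12, s = 288 + 12 = 300.
Iteration 10: 12 > 4 holds -> i = 12 - 4 = 8, s = 300 + 8 = 308.
Iteration 11: 8 > 4 holds -> i = 8 - 4 = 4, s = 308 + 4 = 312.
Iteration 12: 4 > 4 fails; recursion stops.
SUM(i) = 48 + 44 + 40 + 36 + 32 + 28 + 24 + 20 + 16 + 12 + 8 + 4 = 312.

312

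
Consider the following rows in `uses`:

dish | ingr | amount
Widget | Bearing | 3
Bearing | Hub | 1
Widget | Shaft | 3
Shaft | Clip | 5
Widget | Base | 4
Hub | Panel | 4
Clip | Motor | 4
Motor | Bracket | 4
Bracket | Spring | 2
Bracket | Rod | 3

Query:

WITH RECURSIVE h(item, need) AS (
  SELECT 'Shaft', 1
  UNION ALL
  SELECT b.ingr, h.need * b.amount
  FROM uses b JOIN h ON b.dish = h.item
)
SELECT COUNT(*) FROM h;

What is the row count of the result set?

6

Base: (Shaft, need=1).
Iteration 1: components of {Shaft} -> Clip = 1*5 = 5.
Iteration 2: components of {Clip} -> Motor = 5*4 = 20.
Iteration 3: components of {Motor} -> Bracket = 20*4 = 80.
Iteration 4: components of {Bracket} -> Rod = 80*3 = 240, Spring = 80*2 = 160.
Iteration 5: no further components; recursion stops.
Total rows emitted: 6.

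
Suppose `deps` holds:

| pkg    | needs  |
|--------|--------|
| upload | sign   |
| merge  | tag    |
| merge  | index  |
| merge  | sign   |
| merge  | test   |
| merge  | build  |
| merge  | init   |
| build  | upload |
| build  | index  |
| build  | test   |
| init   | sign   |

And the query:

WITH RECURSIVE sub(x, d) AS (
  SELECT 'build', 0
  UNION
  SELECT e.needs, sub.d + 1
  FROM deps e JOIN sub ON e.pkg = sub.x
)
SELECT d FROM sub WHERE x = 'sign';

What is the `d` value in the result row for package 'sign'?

Base: (build, d=0).
Iteration 1: edges from {build} -> (index, d=1), (test, d=1), (upload, d=1).
Iteration 2: edges from {index,test,upload} -> (sign, d=2).
Iteration 3: no outgoing edges from {sign}; recursion stops.

2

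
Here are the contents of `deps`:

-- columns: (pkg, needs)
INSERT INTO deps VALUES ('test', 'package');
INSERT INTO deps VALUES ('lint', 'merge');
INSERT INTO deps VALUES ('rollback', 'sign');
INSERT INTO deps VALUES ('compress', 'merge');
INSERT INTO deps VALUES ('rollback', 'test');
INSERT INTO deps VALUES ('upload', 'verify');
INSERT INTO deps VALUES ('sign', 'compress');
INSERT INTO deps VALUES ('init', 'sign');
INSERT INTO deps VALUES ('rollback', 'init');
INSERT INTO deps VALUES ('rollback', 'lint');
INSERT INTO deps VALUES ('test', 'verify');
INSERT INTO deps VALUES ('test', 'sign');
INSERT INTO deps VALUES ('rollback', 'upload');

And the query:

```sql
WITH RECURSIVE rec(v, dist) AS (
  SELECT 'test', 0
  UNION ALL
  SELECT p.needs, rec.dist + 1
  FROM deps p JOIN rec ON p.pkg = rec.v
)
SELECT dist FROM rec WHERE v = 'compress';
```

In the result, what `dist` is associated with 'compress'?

2

Base: (test, dist=0).
Iteration 1: edges from {test} -> (package, dist=1), (sign, dist=1), (verify, dist=1).
Iteration 2: edges from {package,sign,verify} -> (compress, dist=2).
Iteration 3: edges from {compress} -> (merge, dist=3).
Iteration 4: no outgoing edges from {merge}; recursion stops.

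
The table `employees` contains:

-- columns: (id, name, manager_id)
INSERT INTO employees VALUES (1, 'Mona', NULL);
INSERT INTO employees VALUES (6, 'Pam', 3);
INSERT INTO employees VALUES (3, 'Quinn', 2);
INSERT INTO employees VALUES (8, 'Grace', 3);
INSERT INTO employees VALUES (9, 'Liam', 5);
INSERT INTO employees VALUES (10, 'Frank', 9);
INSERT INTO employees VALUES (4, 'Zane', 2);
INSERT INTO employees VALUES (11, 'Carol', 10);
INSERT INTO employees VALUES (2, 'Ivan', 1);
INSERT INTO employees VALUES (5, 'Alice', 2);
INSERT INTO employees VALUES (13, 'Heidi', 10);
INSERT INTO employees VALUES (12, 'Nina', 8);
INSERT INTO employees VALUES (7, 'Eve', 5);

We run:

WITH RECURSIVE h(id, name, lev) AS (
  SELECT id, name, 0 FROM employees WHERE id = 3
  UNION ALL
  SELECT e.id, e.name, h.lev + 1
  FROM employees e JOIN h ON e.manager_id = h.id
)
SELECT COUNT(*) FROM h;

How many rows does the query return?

4

Base: id=3 (Quinn) at lev 0.
Iteration 1: rows with manager_id in {3} -> Pam (id 6, lev 1), Grace (id 8, lev 1).
Iteration 2: rows with manager_id in {6,8} -> Nina (id 12, lev 2).
Iteration 3: no rows with manager_id in {12}; recursion stops.
Total rows emitted: 4.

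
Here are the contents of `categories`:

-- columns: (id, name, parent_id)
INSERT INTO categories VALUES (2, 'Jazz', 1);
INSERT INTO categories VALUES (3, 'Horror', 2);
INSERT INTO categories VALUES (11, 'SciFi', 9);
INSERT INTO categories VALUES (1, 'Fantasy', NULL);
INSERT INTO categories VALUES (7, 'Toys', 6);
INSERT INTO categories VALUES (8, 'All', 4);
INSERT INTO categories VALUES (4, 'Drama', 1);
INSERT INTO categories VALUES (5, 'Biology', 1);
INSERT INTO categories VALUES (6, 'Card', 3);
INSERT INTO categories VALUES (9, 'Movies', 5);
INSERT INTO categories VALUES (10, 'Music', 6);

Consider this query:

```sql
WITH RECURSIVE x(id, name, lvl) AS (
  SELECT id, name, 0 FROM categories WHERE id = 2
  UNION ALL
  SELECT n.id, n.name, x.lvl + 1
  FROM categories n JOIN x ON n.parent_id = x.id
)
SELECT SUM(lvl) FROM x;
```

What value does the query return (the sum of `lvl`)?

9

Base: id=2 (Jazz) at lvl 0.
Iteration 1: rows with parent_id in {2} -> Horror (id 3, lvl 1).
Iteration 2: rows with parent_id in {3} -> Card (id 6, lvl 2).
Iteration 3: rows with parent_id in {6} -> Toys (id 7, lvl 3), Music (id 10, lvl 3).
Iteration 4: no rows with parent_id in {7,10}; recursion stops.
SUM(lvl) = 0 + 1 + 2 + 3 + 3 = 9.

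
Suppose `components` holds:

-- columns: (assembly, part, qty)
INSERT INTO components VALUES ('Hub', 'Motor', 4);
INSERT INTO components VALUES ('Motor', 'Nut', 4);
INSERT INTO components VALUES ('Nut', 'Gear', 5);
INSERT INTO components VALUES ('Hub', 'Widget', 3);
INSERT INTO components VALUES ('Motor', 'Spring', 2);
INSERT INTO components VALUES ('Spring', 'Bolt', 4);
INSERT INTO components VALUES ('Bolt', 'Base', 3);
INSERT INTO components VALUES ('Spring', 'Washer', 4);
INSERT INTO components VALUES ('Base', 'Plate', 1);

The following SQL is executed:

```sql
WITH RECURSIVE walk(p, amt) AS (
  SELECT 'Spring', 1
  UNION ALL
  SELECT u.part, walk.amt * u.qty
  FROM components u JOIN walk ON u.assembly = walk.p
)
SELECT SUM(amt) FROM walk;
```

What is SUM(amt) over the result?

33

Base: (Spring, amt=1).
Iteration 1: components of {Spring} -> Bolt = 1*4 = 4, Washer = 1*4 = 4.
Iteration 2: components of {Bolt,Washer} -> Base = 4*3 = 12.
Iteration 3: components of {Base} -> Plate = 12*1 = 12.
Iteration 4: no further components; recursion stops.
SUM(amt) = 1 + 4 + 4 + 12 + 12 = 33.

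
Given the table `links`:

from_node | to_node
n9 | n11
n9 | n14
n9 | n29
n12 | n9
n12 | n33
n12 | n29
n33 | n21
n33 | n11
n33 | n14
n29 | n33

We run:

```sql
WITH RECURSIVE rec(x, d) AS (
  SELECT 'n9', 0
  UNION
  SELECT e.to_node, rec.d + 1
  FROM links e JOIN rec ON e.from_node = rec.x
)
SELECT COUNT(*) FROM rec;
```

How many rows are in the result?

8

Base: (n9, d=0).
Iteration 1: edges from {n9} -> (n11, d=1), (n14, d=1), (n29, d=1).
Iteration 2: edges from {n11,n14,n29} -> (n33, d=2).
Iteration 3: edges from {n33} -> (n11, d=3), (n14, d=3), (n21, d=3).
Iteration 4: no outgoing edges from {n11,n14,n21}; recursion stops.
Total rows emitted: 8.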